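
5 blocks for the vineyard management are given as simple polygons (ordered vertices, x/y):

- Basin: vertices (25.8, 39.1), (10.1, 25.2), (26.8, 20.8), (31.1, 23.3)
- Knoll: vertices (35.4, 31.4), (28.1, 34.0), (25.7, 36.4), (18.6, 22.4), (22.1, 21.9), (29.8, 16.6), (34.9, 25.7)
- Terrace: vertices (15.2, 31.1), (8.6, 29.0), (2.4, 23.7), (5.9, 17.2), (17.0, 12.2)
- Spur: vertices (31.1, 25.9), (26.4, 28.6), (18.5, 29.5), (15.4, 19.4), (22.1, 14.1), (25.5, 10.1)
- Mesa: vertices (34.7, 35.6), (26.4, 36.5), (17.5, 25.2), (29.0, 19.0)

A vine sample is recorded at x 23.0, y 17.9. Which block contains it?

Spur

Cast a ray rightward from (23.0, 17.9). For each polygon, the edges (by vertex number in listed order) whose endpoints lie on opposite sides of y = 17.9, where each meets that height, and whether that is right or left of the point:
Basin: no edge straddles that height → 0 crossings.
Knoll: 5–6 at x≈27.91 (right), 6–7 at x≈30.53 (right) → 2 crossings.
Terrace: 3–4 at x≈5.52 (left), 5–1 at x≈16.46 (left) → 0 crossings.
Spur: 4–5 at x≈17.30 (left), 6–1 at x≈28.26 (right) → 1 crossing.
Mesa: no edge straddles that height → 0 crossings.
Only Spur has an odd count, so the point is inside Spur.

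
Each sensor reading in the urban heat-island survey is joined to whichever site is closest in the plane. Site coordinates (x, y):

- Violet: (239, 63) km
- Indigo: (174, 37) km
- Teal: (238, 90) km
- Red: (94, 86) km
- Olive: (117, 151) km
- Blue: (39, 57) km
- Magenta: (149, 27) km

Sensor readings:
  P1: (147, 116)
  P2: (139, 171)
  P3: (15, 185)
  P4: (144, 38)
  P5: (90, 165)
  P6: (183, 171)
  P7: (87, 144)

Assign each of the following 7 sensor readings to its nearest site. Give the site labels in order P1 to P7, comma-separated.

P1 → Olive (d²=2125.00)
P2 → Olive (d²=884.00)
P3 → Olive (d²=11560.00)
P4 → Magenta (d²=146.00)
P5 → Olive (d²=925.00)
P6 → Olive (d²=4756.00)
P7 → Olive (d²=949.00)

Olive, Olive, Olive, Magenta, Olive, Olive, Olive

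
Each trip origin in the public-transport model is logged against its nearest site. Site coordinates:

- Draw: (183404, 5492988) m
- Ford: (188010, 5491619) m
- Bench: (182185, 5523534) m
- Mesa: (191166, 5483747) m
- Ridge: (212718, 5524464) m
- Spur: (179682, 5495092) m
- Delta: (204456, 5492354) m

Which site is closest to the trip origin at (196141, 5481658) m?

Squared distances to each site:
Draw: 290600069.000; Ford: 165334682.000; Bench: 1948369312.000; Mesa: 29114546.000; Ridge: 2107150565.000; Spur: 451371037.000; Delta: 183543641.000.
Minimum at Mesa.

Mesa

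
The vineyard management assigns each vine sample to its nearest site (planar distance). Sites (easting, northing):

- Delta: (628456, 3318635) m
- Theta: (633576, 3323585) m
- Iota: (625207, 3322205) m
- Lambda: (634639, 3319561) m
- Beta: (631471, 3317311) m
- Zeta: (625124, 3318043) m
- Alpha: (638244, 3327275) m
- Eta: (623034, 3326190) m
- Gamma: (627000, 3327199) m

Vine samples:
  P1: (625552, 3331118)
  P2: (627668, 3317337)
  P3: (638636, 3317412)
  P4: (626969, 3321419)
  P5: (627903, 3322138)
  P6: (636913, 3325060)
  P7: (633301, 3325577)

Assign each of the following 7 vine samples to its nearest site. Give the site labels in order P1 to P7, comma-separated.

P1 → Gamma (d²=17455265.00)
P2 → Delta (d²=2305748.00)
P3 → Lambda (d²=20594210.00)
P4 → Iota (d²=3722440.00)
P5 → Iota (d²=7272905.00)
P6 → Alpha (d²=6677786.00)
P7 → Theta (d²=4043689.00)

Gamma, Delta, Lambda, Iota, Iota, Alpha, Theta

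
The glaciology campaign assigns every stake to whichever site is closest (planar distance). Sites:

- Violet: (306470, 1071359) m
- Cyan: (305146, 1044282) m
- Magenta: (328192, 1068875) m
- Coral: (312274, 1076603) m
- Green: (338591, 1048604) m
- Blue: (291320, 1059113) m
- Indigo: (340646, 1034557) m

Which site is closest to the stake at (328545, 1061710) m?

Squared distances to each site:
Violet: 580408826.000; Cyan: 851248385.000; Magenta: 51461834.000; Coral: 486546890.000; Green: 272689352.000; Blue: 1392445034.000; Indigo: 883719610.000.
Minimum at Magenta.

Magenta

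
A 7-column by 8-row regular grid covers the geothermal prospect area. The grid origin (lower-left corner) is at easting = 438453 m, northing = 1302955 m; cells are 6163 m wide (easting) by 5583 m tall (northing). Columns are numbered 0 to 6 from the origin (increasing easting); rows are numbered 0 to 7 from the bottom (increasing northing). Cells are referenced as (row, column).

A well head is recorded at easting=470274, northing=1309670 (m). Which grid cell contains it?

Column index: ⌊(470274 − 438453) / 6163⌋ = ⌊5.163⌋ = 5
Row offset from origin: ⌊(1309670 − 1302955) / 5583⌋ = ⌊1.203⌋ = 1 → row 1

(1, 5)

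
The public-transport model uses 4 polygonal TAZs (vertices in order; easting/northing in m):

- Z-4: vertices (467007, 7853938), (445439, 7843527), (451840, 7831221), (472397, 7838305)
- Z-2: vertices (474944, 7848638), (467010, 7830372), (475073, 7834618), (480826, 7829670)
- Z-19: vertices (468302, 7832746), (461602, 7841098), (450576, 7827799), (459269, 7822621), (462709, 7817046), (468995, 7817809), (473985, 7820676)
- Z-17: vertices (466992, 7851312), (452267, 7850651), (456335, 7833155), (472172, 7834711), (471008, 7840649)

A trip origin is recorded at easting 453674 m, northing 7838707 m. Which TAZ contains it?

Cast a ray rightward from (453674, 7838707). For each polygon, the edges (by vertex number in listed order) whose endpoints lie on opposite sides of northing = 7838707, where each meets that height, and whether that is right or left of the point:
Z-4: 2–3 at easting≈447946.1 (left), 4–1 at easting≈472258.4 (right) → 1 crossing.
Z-2: 1–2 at easting≈470630.4 (right), 4–1 at easting≈478023.6 (right) → 2 crossings.
Z-19: 1–2 at easting≈463520.1 (right), 2–3 at easting≈459619.7 (right) → 2 crossings.
Z-17: 2–3 at easting≈455044.1 (right), 4–5 at easting≈471388.7 (right) → 2 crossings.
Only Z-4 has an odd count, so the point is inside Z-4.

Z-4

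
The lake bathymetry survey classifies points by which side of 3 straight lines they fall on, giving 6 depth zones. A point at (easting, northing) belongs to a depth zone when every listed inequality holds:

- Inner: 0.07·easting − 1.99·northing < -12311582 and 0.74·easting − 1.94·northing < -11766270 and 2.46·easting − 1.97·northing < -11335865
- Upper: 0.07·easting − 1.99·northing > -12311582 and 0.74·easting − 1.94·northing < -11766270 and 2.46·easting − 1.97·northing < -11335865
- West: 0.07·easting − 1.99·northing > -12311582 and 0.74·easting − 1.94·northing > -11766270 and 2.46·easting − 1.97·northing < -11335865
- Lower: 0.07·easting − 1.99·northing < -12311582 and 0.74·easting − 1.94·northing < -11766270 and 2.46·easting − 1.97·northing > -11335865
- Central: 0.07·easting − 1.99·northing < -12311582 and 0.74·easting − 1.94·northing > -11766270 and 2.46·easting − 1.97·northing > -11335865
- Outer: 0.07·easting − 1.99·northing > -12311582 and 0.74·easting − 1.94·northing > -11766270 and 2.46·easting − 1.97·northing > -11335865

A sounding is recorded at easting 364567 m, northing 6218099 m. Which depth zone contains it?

Inner

0.07·364567 − 1.99·6218099 = -12348497.320, which is < -12311582
0.74·364567 − 1.94·6218099 = -11793332.480, which is < -11766270
2.46·364567 − 1.97·6218099 = -11352820.210, which is < -11335865
This sign pattern matches Inner.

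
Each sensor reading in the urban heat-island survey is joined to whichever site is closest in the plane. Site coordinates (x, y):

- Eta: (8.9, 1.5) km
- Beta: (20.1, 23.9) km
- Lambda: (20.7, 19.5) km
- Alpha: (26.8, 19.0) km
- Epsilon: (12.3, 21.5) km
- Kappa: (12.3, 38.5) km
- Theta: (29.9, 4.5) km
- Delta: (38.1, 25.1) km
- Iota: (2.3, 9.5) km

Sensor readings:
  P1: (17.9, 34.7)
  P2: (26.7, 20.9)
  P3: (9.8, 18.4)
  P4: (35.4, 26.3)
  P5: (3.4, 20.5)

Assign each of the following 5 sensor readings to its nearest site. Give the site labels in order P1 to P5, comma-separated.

P1 → Kappa (d²=45.80)
P2 → Alpha (d²=3.62)
P3 → Epsilon (d²=15.86)
P4 → Delta (d²=8.73)
P5 → Epsilon (d²=80.21)

Kappa, Alpha, Epsilon, Delta, Epsilon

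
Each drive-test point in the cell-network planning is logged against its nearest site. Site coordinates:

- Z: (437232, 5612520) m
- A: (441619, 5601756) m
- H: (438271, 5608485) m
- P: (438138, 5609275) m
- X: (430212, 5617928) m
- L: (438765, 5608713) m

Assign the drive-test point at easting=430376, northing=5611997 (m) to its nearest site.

X

Squared distances to each site:
Z: 47278265.000; A: 231283130.000; H: 74665169.000; P: 67657928.000; X: 35203657.000; L: 81159977.000.
Minimum at X.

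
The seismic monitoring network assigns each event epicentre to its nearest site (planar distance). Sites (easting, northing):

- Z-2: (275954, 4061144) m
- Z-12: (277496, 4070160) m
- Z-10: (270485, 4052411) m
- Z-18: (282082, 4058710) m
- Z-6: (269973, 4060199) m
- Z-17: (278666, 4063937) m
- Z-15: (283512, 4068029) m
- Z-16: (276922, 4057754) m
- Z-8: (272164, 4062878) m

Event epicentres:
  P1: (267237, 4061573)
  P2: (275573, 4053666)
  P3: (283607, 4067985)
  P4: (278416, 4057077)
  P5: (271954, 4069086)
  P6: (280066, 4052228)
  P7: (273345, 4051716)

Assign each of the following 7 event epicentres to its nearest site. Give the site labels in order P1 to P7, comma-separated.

P1 → Z-6 (d²=9373572.00)
P2 → Z-16 (d²=18531545.00)
P3 → Z-15 (d²=10961.00)
P4 → Z-16 (d²=2690365.00)
P5 → Z-12 (d²=31867240.00)
P6 → Z-16 (d²=40421412.00)
P7 → Z-10 (d²=8662625.00)

Z-6, Z-16, Z-15, Z-16, Z-12, Z-16, Z-10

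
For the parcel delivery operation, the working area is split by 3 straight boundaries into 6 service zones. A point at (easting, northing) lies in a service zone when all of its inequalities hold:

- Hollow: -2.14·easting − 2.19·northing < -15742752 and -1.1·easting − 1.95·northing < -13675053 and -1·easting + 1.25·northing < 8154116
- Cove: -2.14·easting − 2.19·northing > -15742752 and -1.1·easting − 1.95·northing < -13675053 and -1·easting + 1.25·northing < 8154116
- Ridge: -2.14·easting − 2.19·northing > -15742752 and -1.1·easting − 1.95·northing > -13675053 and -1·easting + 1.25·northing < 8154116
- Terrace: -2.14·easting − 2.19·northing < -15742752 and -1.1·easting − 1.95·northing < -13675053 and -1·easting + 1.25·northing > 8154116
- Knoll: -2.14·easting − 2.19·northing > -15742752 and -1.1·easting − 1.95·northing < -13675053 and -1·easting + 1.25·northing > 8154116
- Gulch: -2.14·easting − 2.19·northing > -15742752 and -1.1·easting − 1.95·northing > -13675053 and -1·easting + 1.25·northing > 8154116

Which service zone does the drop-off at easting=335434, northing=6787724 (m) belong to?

-2.14·335434 − 2.19·6787724 = -15582944.320, which is > -15742752
-1.1·335434 − 1.95·6787724 = -13605039.200, which is > -13675053
-1·335434 + 1.25·6787724 = 8149221.000, which is < 8154116
This sign pattern matches Ridge.

Ridge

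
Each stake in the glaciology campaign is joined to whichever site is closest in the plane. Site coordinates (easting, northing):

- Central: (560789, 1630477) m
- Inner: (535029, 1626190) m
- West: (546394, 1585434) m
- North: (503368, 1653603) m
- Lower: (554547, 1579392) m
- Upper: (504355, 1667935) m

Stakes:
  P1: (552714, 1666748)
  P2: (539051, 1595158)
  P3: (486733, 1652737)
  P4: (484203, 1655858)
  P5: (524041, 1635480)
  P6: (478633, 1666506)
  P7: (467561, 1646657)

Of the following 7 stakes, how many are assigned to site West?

1

P1 → Central
P2 → West
P3 → North
P4 → North
P5 → Inner
P6 → Upper
P7 → North
1 of the 7 goes to West.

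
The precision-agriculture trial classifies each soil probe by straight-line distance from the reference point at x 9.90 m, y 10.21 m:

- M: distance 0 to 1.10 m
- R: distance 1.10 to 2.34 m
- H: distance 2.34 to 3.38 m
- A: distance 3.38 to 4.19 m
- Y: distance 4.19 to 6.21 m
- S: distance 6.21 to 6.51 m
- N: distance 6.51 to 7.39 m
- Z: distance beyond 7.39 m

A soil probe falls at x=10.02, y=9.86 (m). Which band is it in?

M

Distance = √((10.02−9.90)² + (9.86−10.21)²) = √(0.014 + 0.123) = 0.370 m.
0 ≤ 0.370 < 1.10 → M.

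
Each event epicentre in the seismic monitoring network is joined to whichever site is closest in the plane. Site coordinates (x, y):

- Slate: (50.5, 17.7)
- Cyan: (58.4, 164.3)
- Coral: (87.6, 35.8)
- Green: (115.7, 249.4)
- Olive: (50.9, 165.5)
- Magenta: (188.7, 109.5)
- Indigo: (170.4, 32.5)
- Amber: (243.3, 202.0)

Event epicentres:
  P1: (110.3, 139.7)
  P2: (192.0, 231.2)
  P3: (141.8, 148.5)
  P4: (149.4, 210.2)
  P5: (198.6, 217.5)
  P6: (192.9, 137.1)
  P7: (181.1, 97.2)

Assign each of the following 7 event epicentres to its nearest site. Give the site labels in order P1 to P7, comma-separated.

Cyan, Amber, Magenta, Green, Amber, Magenta, Magenta

P1 → Cyan (d²=3298.77)
P2 → Amber (d²=3484.33)
P3 → Magenta (d²=3720.61)
P4 → Green (d²=2672.33)
P5 → Amber (d²=2238.34)
P6 → Magenta (d²=779.40)
P7 → Magenta (d²=209.05)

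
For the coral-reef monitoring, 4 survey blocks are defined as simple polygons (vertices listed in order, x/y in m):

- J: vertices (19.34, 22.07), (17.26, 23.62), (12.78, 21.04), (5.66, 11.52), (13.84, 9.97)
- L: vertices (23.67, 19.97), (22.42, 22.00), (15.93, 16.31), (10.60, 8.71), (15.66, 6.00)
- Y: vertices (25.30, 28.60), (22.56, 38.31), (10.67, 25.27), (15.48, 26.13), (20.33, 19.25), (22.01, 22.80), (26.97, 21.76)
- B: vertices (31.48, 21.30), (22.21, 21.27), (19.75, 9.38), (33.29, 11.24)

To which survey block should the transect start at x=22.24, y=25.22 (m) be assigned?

Cast a ray rightward from (22.24, 25.22). For each polygon, the edges (by vertex number in listed order) whose endpoints lie on opposite sides of y = 25.22, where each meets that height, and whether that is right or left of the point:
J: no edge straddles that height → 0 crossings.
L: no edge straddles that height → 0 crossings.
Y: 4–5 at x≈16.121 (left), 7–1 at x≈26.125 (right) → 1 crossing.
B: no edge straddles that height → 0 crossings.
Only Y has an odd count, so the point is inside Y.

Y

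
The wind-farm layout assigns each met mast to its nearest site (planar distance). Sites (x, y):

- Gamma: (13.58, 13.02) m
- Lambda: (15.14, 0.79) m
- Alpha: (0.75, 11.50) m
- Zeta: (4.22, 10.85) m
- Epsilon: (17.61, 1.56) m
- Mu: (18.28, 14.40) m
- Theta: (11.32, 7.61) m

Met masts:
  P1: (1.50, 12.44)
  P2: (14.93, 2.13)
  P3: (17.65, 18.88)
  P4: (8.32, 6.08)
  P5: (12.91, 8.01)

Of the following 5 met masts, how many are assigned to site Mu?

P1 → Alpha
P2 → Lambda
P3 → Mu
P4 → Theta
P5 → Theta
1 of the 5 goes to Mu.

1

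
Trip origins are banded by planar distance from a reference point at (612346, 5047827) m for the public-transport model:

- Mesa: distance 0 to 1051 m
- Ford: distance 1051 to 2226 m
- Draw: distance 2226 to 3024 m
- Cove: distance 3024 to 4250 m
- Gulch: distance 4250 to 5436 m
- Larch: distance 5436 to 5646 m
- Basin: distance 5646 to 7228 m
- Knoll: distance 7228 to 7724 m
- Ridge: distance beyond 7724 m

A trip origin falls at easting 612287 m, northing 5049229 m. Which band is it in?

Ford

Distance = √((612287−612346)² + (5049229−5047827)²) = √(3481.000 + 1965604.000) = 1403.241 m.
1051 ≤ 1403.241 < 2226 → Ford.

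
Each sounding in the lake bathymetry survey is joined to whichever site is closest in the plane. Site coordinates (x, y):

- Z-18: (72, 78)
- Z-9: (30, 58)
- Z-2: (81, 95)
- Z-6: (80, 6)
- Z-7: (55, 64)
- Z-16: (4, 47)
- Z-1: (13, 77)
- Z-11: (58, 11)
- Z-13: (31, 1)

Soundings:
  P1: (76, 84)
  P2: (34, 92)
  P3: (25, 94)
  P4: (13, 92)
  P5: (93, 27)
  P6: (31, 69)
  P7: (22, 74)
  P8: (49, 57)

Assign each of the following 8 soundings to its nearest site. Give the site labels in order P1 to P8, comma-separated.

Z-18, Z-1, Z-1, Z-1, Z-6, Z-9, Z-1, Z-7

P1 → Z-18 (d²=52.00)
P2 → Z-1 (d²=666.00)
P3 → Z-1 (d²=433.00)
P4 → Z-1 (d²=225.00)
P5 → Z-6 (d²=610.00)
P6 → Z-9 (d²=122.00)
P7 → Z-1 (d²=90.00)
P8 → Z-7 (d²=85.00)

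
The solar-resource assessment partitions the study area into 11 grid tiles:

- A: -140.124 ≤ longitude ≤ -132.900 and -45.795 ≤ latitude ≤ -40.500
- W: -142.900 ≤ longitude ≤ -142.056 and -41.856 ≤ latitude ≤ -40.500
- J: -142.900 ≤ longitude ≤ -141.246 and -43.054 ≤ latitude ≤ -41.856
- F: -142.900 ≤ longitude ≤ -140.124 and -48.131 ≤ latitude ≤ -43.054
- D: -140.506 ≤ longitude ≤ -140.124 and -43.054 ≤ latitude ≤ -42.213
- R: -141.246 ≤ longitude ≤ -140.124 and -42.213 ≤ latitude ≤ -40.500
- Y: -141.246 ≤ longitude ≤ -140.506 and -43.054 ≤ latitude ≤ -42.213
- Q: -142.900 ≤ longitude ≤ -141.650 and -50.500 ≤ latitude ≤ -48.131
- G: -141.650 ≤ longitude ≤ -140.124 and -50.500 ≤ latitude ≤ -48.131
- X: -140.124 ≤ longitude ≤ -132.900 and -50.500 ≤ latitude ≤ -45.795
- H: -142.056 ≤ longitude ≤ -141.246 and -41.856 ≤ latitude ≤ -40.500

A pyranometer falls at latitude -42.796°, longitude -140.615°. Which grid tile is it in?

Y

The point has longitude = -140.615 and latitude = -42.796.
Only Y satisfies -141.246 ≤ longitude ≤ -140.506 and -43.054 ≤ latitude ≤ -42.213.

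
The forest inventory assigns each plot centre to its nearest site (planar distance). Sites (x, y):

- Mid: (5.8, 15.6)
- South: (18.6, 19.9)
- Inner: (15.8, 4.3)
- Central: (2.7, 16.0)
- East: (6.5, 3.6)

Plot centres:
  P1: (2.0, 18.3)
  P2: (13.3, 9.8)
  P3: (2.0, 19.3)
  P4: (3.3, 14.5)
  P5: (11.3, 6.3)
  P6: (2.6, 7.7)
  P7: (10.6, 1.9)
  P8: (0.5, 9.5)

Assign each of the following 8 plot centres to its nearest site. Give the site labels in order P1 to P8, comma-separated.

Central, Inner, Central, Central, Inner, East, East, Central

P1 → Central (d²=5.78)
P2 → Inner (d²=36.50)
P3 → Central (d²=11.38)
P4 → Central (d²=2.61)
P5 → Inner (d²=24.25)
P6 → East (d²=32.02)
P7 → East (d²=19.70)
P8 → Central (d²=47.09)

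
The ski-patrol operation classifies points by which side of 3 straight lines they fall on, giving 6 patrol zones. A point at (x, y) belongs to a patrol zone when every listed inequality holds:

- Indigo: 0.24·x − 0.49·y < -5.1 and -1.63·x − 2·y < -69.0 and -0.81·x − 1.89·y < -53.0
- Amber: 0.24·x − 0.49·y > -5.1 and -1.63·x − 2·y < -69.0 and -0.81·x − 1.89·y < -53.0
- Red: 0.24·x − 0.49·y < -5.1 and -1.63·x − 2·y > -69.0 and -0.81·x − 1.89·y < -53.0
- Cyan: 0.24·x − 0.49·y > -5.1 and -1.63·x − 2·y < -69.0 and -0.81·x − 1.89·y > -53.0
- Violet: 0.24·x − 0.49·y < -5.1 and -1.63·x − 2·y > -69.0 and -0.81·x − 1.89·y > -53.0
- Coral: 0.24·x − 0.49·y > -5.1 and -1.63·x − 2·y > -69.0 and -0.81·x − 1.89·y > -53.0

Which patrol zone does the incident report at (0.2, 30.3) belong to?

0.24·0.2 − 0.49·30.3 = -14.799, which is < -5.1
-1.63·0.2 − 2·30.3 = -60.926, which is > -69.0
-0.81·0.2 − 1.89·30.3 = -57.429, which is < -53.0
This sign pattern matches Red.

Red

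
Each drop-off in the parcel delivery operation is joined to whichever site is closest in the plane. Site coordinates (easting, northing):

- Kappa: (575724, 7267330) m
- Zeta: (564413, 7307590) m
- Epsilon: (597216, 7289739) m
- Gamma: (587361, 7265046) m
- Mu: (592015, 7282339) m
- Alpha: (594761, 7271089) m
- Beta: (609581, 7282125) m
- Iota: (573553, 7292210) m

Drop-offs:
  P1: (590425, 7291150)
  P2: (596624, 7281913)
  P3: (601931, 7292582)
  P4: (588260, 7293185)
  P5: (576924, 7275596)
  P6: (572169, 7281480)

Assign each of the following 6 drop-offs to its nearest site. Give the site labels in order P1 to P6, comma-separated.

P1 → Epsilon (d²=48108602.00)
P2 → Mu (d²=21424357.00)
P3 → Epsilon (d²=30313874.00)
P4 → Epsilon (d²=92084852.00)
P5 → Kappa (d²=69766756.00)
P6 → Iota (d²=117048356.00)

Epsilon, Mu, Epsilon, Epsilon, Kappa, Iota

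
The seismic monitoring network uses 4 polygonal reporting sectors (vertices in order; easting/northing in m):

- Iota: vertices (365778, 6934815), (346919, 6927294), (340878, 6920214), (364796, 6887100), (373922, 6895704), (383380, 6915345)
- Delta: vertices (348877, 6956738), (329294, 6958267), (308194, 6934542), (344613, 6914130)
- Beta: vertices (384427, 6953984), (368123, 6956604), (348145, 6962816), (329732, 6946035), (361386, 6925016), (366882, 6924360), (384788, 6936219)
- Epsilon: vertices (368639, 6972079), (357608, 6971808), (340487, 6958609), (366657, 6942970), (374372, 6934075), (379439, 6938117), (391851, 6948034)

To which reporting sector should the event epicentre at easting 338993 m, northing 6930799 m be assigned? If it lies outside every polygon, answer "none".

Delta

Cast a ray rightward from (338993, 6930799). For each polygon, the edges (by vertex number in listed order) whose endpoints lie on opposite sides of northing = 6930799, where each meets that height, and whether that is right or left of the point:
Iota: 1–2 at easting≈355707.8 (right), 6–1 at easting≈369408.7 (right) → 2 crossings.
Delta: 3–4 at easting≈314872.2 (left), 4–1 at easting≈346281.2 (right) → 1 crossing.
Beta: 4–5 at easting≈352677.0 (right), 6–7 at easting≈376604.3 (right) → 2 crossings.
Epsilon: no edge straddles that height → 0 crossings.
Only Delta has an odd count, so the point is inside Delta.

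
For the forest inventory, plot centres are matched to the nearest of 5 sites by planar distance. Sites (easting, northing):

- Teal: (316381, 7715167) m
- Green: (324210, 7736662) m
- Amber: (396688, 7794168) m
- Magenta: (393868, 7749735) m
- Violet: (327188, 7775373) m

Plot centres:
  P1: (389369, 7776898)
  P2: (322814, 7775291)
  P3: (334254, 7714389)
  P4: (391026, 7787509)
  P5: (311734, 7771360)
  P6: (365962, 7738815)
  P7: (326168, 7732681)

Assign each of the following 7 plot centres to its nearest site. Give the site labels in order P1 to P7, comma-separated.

P1 → Amber (d²=351820661.00)
P2 → Violet (d²=19138600.00)
P3 → Teal (d²=320049413.00)
P4 → Amber (d²=76400525.00)
P5 → Violet (d²=254930285.00)
P6 → Magenta (d²=897991236.00)
P7 → Green (d²=19682125.00)

Amber, Violet, Teal, Amber, Violet, Magenta, Green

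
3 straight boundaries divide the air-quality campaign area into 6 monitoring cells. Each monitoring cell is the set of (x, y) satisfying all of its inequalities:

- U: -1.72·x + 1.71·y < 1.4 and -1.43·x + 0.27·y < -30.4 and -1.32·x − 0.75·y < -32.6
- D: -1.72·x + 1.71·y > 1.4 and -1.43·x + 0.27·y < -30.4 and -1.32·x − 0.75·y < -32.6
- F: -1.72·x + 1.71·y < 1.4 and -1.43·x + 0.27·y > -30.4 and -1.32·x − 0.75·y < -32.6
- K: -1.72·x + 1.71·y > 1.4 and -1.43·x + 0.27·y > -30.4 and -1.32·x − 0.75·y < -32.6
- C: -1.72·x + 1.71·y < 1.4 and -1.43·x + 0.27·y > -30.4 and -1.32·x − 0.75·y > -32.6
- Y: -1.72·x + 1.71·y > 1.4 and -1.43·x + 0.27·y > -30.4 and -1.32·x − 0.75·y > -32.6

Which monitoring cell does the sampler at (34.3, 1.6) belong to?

U

-1.72·34.3 + 1.71·1.6 = -56.260, which is < 1.4
-1.43·34.3 + 0.27·1.6 = -48.617, which is < -30.4
-1.32·34.3 − 0.75·1.6 = -46.476, which is < -32.6
This sign pattern matches U.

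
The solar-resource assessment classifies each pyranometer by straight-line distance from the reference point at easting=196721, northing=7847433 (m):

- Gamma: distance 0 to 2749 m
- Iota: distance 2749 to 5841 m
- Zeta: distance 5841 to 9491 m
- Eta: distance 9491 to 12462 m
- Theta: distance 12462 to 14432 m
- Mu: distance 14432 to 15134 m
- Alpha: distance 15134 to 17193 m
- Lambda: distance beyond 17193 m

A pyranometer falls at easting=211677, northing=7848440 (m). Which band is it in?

Distance = √((211677−196721)² + (7848440−7847433)²) = √(223681936.000 + 1014049.000) = 14989.863 m.
14432 ≤ 14989.863 < 15134 → Mu.

Mu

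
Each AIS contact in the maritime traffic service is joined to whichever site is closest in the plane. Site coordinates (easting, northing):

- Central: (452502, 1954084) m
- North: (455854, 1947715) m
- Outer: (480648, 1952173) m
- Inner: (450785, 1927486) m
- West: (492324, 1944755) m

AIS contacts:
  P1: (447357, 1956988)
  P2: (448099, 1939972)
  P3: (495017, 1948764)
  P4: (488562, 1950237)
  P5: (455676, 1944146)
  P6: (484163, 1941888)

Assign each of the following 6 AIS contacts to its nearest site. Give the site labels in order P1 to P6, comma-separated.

Central, North, West, West, North, West

P1 → Central (d²=34904241.00)
P2 → North (d²=120094074.00)
P3 → West (d²=23324330.00)
P4 → West (d²=44204968.00)
P5 → North (d²=12769445.00)
P6 → West (d²=74821610.00)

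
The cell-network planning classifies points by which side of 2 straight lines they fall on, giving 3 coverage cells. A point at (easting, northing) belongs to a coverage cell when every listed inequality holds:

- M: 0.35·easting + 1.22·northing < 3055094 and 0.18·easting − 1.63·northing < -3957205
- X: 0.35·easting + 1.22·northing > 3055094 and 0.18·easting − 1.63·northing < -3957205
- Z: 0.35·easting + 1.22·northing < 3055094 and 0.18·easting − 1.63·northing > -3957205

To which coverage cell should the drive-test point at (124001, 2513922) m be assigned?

0.35·124001 + 1.22·2513922 = 3110385.190, which is > 3055094
0.18·124001 − 1.63·2513922 = -4075372.680, which is < -3957205
This sign pattern matches X.

X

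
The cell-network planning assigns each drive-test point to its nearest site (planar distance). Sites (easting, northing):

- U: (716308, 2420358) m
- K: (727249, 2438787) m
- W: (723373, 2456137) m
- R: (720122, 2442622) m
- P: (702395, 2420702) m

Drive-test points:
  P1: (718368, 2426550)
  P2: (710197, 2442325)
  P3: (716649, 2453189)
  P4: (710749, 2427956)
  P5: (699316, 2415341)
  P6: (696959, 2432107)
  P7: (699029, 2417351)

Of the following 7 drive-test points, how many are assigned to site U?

P1 → U
P2 → R
P3 → W
P4 → U
P5 → P
P6 → P
P7 → P
2 of the 7 go to U.

2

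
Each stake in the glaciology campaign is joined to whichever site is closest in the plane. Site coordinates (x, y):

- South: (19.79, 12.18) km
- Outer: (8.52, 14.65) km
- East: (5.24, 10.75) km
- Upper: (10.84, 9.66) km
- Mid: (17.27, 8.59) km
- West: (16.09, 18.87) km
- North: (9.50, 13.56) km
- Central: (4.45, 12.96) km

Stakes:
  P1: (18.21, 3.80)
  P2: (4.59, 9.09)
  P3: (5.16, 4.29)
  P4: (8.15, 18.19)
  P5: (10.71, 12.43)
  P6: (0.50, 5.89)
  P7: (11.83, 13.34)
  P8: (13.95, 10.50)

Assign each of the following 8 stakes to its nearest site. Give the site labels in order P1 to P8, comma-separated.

Mid, East, East, Outer, North, East, North, Upper

P1 → Mid (d²=23.83)
P2 → East (d²=3.18)
P3 → East (d²=41.74)
P4 → Outer (d²=12.67)
P5 → North (d²=2.74)
P6 → East (d²=46.09)
P7 → North (d²=5.48)
P8 → Upper (d²=10.38)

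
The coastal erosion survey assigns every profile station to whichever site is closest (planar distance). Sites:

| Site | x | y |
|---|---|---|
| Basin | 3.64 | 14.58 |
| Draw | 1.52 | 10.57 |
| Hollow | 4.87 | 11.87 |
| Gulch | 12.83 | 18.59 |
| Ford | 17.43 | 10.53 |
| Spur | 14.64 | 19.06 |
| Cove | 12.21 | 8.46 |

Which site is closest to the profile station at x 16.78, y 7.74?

Ford

Squared distances to each site:
Basin: 219.445; Draw: 240.877; Hollow: 158.905; Gulch: 133.325; Ford: 8.207; Spur: 132.722; Cove: 21.403.
Minimum at Ford.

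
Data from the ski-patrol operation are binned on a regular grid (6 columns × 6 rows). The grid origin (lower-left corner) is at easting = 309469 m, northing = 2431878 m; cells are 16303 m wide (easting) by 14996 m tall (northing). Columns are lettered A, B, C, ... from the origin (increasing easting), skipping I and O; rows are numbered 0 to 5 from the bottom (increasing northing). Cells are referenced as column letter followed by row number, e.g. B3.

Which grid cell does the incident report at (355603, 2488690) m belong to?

C3

Column index: ⌊(355603 − 309469) / 16303⌋ = ⌊2.830⌋ = 2 → column C
Row offset from origin: ⌊(2488690 − 2431878) / 14996⌋ = ⌊3.788⌋ = 3 → row 3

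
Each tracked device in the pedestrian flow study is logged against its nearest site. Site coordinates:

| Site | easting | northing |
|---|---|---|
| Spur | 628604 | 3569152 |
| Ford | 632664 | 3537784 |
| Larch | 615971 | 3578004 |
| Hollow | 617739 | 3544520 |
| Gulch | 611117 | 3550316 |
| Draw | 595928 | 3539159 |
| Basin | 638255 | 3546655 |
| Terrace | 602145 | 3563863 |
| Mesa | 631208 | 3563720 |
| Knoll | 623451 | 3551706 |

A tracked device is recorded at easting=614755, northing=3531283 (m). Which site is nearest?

Squared distances to each site:
Spur: 1625855962.000; Ford: 362995282.000; Larch: 2184330497.000; Hollow: 184122425.000; Gulch: 375490133.000; Draw: 416487305.000; Basin: 788548384.000; Terrace: 1220468500.000; Mesa: 1322860178.000; Knoll: 492719345.000.
Minimum at Hollow.

Hollow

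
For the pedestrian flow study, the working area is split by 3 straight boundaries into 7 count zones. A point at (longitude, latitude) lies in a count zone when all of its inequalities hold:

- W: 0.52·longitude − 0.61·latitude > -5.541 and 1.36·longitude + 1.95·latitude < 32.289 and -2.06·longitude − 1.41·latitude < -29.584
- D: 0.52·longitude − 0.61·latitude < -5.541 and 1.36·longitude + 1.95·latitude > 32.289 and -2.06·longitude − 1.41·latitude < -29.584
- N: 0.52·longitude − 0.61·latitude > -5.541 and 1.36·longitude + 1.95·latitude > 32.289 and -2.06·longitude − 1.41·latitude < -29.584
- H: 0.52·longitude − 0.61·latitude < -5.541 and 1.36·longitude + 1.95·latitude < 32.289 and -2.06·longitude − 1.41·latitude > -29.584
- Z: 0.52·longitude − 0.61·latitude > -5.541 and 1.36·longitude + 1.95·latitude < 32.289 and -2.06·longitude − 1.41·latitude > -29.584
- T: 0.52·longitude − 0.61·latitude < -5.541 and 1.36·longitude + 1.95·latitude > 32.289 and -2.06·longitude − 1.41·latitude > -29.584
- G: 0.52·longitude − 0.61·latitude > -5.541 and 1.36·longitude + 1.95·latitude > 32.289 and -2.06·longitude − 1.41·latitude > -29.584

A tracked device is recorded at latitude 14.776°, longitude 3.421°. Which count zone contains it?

0.52·3.421 − 0.61·14.776 = -7.234, which is < -5.541
1.36·3.421 + 1.95·14.776 = 33.466, which is > 32.289
-2.06·3.421 − 1.41·14.776 = -27.881, which is > -29.584
This sign pattern matches T.

T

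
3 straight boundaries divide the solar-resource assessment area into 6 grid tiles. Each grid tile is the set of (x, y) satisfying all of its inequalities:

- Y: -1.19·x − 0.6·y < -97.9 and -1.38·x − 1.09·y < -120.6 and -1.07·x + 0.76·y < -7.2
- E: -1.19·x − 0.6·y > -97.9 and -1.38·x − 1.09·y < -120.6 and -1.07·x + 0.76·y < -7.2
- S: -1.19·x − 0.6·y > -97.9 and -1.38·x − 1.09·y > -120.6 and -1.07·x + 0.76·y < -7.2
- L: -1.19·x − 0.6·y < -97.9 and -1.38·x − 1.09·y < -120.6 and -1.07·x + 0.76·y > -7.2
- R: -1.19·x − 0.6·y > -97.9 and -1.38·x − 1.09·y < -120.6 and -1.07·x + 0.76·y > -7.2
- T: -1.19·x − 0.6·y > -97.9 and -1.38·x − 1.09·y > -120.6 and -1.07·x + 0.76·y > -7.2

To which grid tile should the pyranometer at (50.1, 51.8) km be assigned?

-1.19·50.1 − 0.6·51.8 = -90.699, which is > -97.9
-1.38·50.1 − 1.09·51.8 = -125.600, which is < -120.6
-1.07·50.1 + 0.76·51.8 = -14.239, which is < -7.2
This sign pattern matches E.

E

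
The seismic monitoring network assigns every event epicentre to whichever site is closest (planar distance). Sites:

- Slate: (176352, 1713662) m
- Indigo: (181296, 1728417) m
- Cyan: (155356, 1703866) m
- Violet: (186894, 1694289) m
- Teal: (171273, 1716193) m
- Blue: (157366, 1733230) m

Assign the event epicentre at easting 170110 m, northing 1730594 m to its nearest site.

Indigo

Squared distances to each site:
Slate: 325655188.000; Indigo: 129865925.000; Cyan: 932066500.000; Violet: 1599755681.000; Teal: 208741370.000; Blue: 169358032.000.
Minimum at Indigo.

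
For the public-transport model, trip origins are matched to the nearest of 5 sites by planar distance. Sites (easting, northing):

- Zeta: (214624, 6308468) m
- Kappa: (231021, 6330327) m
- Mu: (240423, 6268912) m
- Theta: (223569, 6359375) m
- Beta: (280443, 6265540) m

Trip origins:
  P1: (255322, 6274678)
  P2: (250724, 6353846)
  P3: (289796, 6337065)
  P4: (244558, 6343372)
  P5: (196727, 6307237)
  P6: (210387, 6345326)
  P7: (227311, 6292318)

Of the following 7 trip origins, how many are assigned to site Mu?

1

P1 → Mu
P2 → Theta
P3 → Kappa
P4 → Kappa
P5 → Zeta
P6 → Theta
P7 → Zeta
1 of the 7 goes to Mu.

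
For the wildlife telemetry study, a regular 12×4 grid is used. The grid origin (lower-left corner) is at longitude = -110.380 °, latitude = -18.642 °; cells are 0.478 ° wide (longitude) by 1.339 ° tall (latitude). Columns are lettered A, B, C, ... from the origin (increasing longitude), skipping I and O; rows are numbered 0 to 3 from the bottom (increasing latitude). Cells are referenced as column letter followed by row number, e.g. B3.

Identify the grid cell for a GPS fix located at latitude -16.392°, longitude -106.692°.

Column index: ⌊(-106.692 − -110.380) / 0.478⌋ = ⌊7.715⌋ = 7 → column H
Row offset from origin: ⌊(-16.392 − -18.642) / 1.339⌋ = ⌊1.680⌋ = 1 → row 1

H1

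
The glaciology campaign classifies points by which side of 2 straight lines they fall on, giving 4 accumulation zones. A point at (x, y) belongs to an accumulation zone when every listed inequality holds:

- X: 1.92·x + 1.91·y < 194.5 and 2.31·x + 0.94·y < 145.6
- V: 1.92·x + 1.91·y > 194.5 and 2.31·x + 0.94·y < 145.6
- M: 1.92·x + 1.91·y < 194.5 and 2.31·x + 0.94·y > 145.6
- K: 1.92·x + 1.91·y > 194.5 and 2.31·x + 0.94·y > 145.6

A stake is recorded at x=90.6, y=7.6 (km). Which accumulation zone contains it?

1.92·90.6 + 1.91·7.6 = 188.468, which is < 194.5
2.31·90.6 + 0.94·7.6 = 216.430, which is > 145.6
This sign pattern matches M.

M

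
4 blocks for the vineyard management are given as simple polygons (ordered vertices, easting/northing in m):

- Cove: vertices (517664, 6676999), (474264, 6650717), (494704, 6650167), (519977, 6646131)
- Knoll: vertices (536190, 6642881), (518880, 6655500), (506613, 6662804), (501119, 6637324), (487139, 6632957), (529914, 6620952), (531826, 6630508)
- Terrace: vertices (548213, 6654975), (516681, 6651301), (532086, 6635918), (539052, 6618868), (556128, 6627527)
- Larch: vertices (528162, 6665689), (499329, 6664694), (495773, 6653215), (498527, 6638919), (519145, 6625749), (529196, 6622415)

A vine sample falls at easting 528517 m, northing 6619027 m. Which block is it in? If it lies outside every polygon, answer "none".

none

Cast a ray rightward from (528517, 6619027). For each polygon, the edges (by vertex number in listed order) whose endpoints lie on opposite sides of northing = 6619027, where each meets that height, and whether that is right or left of the point:
Cove: no edge straddles that height → 0 crossings.
Knoll: no edge straddles that height → 0 crossings.
Terrace: 3–4 at easting≈538987.0 (right), 4–5 at easting≈539365.6 (right) → 2 crossings.
Larch: no edge straddles that height → 0 crossings.
All counts are even, so the point lies outside every listed polygon.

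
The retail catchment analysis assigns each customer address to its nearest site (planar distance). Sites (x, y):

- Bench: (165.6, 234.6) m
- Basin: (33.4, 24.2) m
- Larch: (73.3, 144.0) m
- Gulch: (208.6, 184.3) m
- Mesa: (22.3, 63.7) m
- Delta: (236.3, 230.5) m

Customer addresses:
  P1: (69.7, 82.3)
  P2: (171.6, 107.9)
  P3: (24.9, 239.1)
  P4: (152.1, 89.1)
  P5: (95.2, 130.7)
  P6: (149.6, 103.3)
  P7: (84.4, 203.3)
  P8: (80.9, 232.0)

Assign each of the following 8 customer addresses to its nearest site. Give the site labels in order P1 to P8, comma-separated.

Mesa, Gulch, Larch, Larch, Larch, Larch, Larch, Bench

P1 → Mesa (d²=2592.72)
P2 → Gulch (d²=7205.96)
P3 → Larch (d²=11386.57)
P4 → Larch (d²=9223.45)
P5 → Larch (d²=656.50)
P6 → Larch (d²=7478.18)
P7 → Larch (d²=3639.70)
P8 → Bench (d²=7180.85)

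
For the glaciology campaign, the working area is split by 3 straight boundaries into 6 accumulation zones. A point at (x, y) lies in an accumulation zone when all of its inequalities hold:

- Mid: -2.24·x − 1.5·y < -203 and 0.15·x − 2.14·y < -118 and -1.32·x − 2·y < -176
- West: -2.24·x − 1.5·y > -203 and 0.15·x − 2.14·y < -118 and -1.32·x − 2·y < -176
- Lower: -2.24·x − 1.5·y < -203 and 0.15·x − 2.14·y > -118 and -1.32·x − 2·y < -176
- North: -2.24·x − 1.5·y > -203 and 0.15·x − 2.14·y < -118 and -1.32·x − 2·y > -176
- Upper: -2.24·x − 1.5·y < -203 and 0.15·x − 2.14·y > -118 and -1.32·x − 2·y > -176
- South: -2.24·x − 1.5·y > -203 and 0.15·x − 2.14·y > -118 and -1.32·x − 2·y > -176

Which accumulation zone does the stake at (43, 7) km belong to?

South

-2.24·43 − 1.5·7 = -106.820, which is > -203
0.15·43 − 2.14·7 = -8.530, which is > -118
-1.32·43 − 2·7 = -70.760, which is > -176
This sign pattern matches South.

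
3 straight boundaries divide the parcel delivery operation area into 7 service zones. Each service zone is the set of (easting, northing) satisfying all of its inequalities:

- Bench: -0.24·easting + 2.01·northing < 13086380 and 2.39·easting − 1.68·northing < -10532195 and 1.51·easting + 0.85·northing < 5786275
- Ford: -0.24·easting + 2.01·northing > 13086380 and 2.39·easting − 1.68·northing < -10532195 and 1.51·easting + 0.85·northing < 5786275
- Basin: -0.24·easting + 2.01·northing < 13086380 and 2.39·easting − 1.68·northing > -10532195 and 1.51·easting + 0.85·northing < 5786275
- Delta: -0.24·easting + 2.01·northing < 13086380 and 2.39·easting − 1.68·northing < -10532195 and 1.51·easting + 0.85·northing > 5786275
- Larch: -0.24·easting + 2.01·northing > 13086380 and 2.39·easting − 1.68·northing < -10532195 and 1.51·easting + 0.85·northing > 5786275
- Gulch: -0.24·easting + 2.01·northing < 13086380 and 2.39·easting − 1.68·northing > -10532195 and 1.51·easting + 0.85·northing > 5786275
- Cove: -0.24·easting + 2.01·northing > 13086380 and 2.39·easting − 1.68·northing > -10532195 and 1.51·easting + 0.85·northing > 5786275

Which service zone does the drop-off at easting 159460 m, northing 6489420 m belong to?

Basin

-0.24·159460 + 2.01·6489420 = 13005463.800, which is < 13086380
2.39·159460 − 1.68·6489420 = -10521116.200, which is > -10532195
1.51·159460 + 0.85·6489420 = 5756791.600, which is < 5786275
This sign pattern matches Basin.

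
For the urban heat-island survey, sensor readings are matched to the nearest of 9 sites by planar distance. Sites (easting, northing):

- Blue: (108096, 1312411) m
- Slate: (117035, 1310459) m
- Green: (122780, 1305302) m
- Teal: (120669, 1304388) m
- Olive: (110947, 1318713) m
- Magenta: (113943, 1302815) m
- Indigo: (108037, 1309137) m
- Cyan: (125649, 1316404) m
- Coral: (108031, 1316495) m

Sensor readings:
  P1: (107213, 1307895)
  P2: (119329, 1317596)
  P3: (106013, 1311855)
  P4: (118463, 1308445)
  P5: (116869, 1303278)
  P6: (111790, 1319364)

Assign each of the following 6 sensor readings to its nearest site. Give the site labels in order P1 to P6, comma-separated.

P1 → Indigo (d²=2221540.00)
P2 → Cyan (d²=41363264.00)
P3 → Blue (d²=4648025.00)
P4 → Slate (d²=6095380.00)
P5 → Magenta (d²=8775845.00)
P6 → Olive (d²=1134450.00)

Indigo, Cyan, Blue, Slate, Magenta, Olive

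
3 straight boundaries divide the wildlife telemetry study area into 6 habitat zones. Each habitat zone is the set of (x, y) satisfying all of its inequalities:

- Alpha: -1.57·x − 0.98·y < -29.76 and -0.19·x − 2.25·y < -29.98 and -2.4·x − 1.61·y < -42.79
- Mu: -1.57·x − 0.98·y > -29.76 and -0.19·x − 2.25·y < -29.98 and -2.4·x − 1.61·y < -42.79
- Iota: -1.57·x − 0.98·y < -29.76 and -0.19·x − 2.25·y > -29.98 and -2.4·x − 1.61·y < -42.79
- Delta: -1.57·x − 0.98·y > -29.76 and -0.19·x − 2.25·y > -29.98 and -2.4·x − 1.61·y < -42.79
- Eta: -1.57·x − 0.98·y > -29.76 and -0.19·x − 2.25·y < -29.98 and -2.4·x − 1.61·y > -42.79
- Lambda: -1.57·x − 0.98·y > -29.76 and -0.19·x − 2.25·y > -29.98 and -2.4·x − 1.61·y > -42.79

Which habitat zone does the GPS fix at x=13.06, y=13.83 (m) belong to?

-1.57·13.06 − 0.98·13.83 = -34.058, which is < -29.76
-0.19·13.06 − 2.25·13.83 = -33.599, which is < -29.98
-2.4·13.06 − 1.61·13.83 = -53.610, which is < -42.79
This sign pattern matches Alpha.

Alpha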